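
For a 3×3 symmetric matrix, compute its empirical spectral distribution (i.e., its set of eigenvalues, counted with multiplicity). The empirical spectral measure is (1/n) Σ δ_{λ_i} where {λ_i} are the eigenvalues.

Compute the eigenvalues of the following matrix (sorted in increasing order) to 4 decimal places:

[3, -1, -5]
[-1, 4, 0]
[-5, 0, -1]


Since M is real symmetric, all three eigenvalues are real; they are the roots of det(λI − M) = λ³ − (tr M) λ² + s λ − det M, where s is the sum of the principal 2×2 minors.
tr M = 3 + 4 + (-1) = 6.
s = (3·4 − (-1)²) + (3·(-1) − (-5)²) + (4·(-1) − 0²) = 11 + (-28) + (-4) = -21.
det M (expand along row 1) = 3·(-4) − (-1)·1 + (-5)·20 = -111.
Characteristic polynomial: λ³ − 6λ² − 21λ + 111 = 0.
Substitute λ = y + (tr M)/3 = y + 2.000000 to remove the quadratic term: y³ + p·y + q = 0 with p = s − (tr M)²/3 = -33.000000 and q = −2(tr M)³/27 + (tr M)·s/3 − det M = 53.000000.
Three real roots ⇒ use the trigonometric (Viète) form: r = 2√(−p/3) = 6.633250, φ = arccos(3q/(p·r)) = arccos(-0.726368) = 2.383819 rad.
y_k = r·cos(φ/3 − 2πk/3) for k = 0, 1, 2 gives y = 4.647027, 1.775737, -6.422764.
λ_k = y_k + 2.000000 gives λ = 6.6470, 3.7757, -4.4228 (check: the sum is 6.0000 = tr M).

Eigenvalues sorted in increasing order: [-4.4228, 3.7757, 6.6470].


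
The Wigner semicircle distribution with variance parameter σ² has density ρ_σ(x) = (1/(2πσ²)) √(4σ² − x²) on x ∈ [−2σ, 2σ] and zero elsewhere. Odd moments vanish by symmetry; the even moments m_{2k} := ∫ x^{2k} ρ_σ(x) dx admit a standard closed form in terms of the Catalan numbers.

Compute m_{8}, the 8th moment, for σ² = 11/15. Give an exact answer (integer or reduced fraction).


By the scaled semicircle moment identity, m_{2k} = σ^{2k} · C_k with k = 4.
C_4 = (1/(k+1)) · C(2k, k) = (1/5) · C(8, 4) = (1/5) · 70 = 14.
σ^{2k} = (σ²)^k = (11/15)^4 = 14641/50625.

Therefore m_{8} = σ^{8} · C_4 = (14641/50625) · 14 = 204974/50625.


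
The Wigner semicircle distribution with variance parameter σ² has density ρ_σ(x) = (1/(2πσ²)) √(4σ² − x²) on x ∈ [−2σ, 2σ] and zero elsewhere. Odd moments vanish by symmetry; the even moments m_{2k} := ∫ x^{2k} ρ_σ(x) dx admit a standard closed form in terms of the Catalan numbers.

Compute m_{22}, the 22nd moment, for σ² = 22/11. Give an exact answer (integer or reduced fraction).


By the scaled semicircle moment identity, m_{2k} = σ^{2k} · C_k with k = 11.
C_11 = (1/(k+1)) · C(2k, k) = (1/12) · C(22, 11) = (1/12) · 705432 = 58786.
σ^{2k} = (σ²)^k = (22/11)^11 = 2048.

Therefore m_{22} = σ^{22} · C_11 = 2048 · 58786 = 120393728.


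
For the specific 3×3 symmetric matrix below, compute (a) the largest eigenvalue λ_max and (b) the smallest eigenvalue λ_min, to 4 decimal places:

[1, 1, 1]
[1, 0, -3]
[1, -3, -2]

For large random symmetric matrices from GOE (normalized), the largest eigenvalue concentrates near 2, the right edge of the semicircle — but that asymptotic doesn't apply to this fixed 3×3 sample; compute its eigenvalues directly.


Since M is real symmetric, all three eigenvalues are real; they are the roots of det(λI − M) = λ³ − (tr M) λ² + s λ − det M, where s is the sum of the principal 2×2 minors.
tr M = 1 + 0 + (-2) = -1.
s = (1·0 − 1²) + (1·(-2) − 1²) + (0·(-2) − (-3)²) = -1 + (-3) + (-9) = -13.
det M (expand along row 1) = 1·(-9) − 1·1 + 1·(-3) = -13.
Characteristic polynomial: λ³ + λ² − 13λ + 13 = 0.
Substitute λ = y + (tr M)/3 = y − 0.333333 to remove the quadratic term: y³ + p·y + q = 0 with p = s − (tr M)²/3 = -13.333333 and q = −2(tr M)³/27 + (tr M)·s/3 − det M = 17.407407.
Three real roots ⇒ use the trigonometric (Viète) form: r = 2√(−p/3) = 4.216370, φ = arccos(3q/(p·r)) = arccos(-0.928919) = 2.762279 rad.
y_k = r·cos(φ/3 − 2πk/3) for k = 0, 1, 2 gives y = 2.551813, 1.630900, -4.182713.
λ_k = y_k − 0.333333 gives λ = 2.2185, 1.2976, -4.5160 (check: the sum is -1.0000 = tr M).

Hence λ_max = 2.2185 and λ_min = -4.5160.


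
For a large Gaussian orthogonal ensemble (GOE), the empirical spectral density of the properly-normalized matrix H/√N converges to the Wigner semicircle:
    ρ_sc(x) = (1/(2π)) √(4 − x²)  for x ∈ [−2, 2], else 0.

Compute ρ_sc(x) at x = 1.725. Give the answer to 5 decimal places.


ρ_sc(x) = (1/(2π)) √(4 − x²). With x = 1.725:
  4 − x² = 4 − (1.725)² = 4 − 2.975625 = 1.024375.
  √(4 − x²) = 1.012114.
  1/(2π) = 0.159155.
  ρ_sc(1.725) = 0.159155 · 1.012114 = 0.161083.

Rounded to 5 decimal places: ρ_sc(1.725) ≈ 0.16108.


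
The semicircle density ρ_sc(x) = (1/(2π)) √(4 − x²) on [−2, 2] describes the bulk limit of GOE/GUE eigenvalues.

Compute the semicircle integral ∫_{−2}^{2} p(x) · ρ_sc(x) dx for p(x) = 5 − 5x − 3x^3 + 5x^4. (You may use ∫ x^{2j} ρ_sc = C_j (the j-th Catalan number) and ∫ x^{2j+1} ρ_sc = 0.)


Write p(x) = Σ a_i x^i, split into monomials and integrate each against ρ_sc separately.
Using ∫ x^{2j} ρ_sc = C_j = (1/(j+1)) C(2j, j) (Catalan numbers) and ∫ x^{2j+1} ρ_sc = 0 (odd monomials vanish by symmetry):
  i = 0 (even): a_0 · C_{0} = 5 · 1 = 5
  i = 1 (odd): ∫ x^1 ρ_sc = 0 (vanishes)
  i = 3 (odd): ∫ x^3 ρ_sc = 0 (vanishes)
  i = 4 (even): a_4 · C_{2} = 5 · 2 = 10

Summing the contributions: ∫_{−2}^{2} p(x) ρ_sc(x) dx = 5 + 10 = 15.


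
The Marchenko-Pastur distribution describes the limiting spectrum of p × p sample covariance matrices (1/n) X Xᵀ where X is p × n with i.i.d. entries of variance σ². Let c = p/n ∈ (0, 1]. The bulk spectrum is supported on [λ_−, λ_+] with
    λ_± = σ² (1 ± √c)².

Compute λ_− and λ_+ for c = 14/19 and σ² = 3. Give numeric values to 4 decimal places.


c = 14/19 = 0.736842; √c = 0.858395.
λ_− = σ² (1 − √c)² = 3 · (1 − 0.858395)² = 3 · (0.141605)² = 0.060156.
λ_+ = σ² (1 + √c)² = 3 · (1 + 0.858395)² = 3 · (1.858395)² = 10.360897.

Rounded to 4 decimal places: λ_− ≈ 0.0602, λ_+ ≈ 10.3609.


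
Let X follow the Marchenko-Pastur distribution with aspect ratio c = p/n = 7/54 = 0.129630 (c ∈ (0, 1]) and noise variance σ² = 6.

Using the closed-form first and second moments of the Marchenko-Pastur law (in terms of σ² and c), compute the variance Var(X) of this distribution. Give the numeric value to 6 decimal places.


Recall the MP moments m_1 = E[X] = σ² and m_2 = E[X²] = σ⁴ (1 + c).
m_1 = E[X] = σ² = 6, so m_1² = 36.
m_2 = E[X²] = σ⁴ (1 + c) = 36 · (1 + 0.129630) = 36 · 1.129630 = 40.666667.
(Note m_2 − m_1² simplifies to c · σ⁴ = 0.129630 · 36.)

Var(X) = m_2 − m_1² = 40.666667 − 36 = 4.666667.


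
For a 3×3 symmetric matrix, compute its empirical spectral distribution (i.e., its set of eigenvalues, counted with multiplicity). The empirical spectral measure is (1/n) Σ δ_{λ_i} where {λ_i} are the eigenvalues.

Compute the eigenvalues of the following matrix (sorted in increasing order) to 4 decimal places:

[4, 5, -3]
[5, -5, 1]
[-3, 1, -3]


Since M is real symmetric, all three eigenvalues are real; they are the roots of det(λI − M) = λ³ − (tr M) λ² + s λ − det M, where s is the sum of the principal 2×2 minors.
tr M = 4 + (-5) + (-3) = -4.
s = (4·(-5) − 5²) + (4·(-3) − (-3)²) + ((-5)·(-3) − 1²) = -45 + (-21) + 14 = -52.
det M (expand along row 1) = 4·14 − 5·(-12) + (-3)·(-10) = 146.
Characteristic polynomial: λ³ + 4λ² − 52λ − 146 = 0.
Substitute λ = y + (tr M)/3 = y − 1.333333 to remove the quadratic term: y³ + p·y + q = 0 with p = s − (tr M)²/3 = -57.333333 and q = −2(tr M)³/27 + (tr M)·s/3 − det M = -71.925926.
Three real roots ⇒ use the trigonometric (Viète) form: r = 2√(−p/3) = 8.743251, φ = arccos(3q/(p·r)) = arccos(0.430454) = 1.125801 rad.
y_k = r·cos(φ/3 − 2πk/3) for k = 0, 1, 2 gives y = 8.134807, -1.292152, -6.842655.
λ_k = y_k − 1.333333 gives λ = 6.8015, -2.6255, -8.1760 (check: the sum is -4.0000 = tr M).

Eigenvalues sorted in increasing order: [-8.1760, -2.6255, 6.8015].


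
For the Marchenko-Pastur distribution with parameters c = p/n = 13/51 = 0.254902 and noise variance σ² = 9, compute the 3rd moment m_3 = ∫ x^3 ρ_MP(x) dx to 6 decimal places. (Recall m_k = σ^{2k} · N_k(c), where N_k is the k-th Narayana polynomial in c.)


E[X³] = σ⁶ (1 + 3c + c²) (third MP moment). With σ² = 9 (so σ⁶ = 729) and c = 13/51 = 0.254902: E[X³] = 729 · (1 + 3·0.254902 + (0.254902)²) = 729 · 1.829681.

So E[X^3] = 1333.837370.


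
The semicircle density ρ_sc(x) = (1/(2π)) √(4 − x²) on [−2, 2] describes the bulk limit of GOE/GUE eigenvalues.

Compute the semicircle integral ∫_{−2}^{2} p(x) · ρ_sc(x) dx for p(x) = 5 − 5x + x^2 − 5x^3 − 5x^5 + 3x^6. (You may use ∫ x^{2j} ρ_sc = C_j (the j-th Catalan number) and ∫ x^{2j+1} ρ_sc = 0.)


Write p(x) = Σ a_i x^i, split into monomials and integrate each against ρ_sc separately.
Using ∫ x^{2j} ρ_sc = C_j = (1/(j+1)) C(2j, j) (Catalan numbers) and ∫ x^{2j+1} ρ_sc = 0 (odd monomials vanish by symmetry):
  i = 0 (even): a_0 · C_{0} = 5 · 1 = 5
  i = 1 (odd): ∫ x^1 ρ_sc = 0 (vanishes)
  i = 2 (even): a_2 · C_{1} = 1 · 1 = 1
  i = 3 (odd): ∫ x^3 ρ_sc = 0 (vanishes)
  i = 5 (odd): ∫ x^5 ρ_sc = 0 (vanishes)
  i = 6 (even): a_6 · C_{3} = 3 · 5 = 15

Summing the contributions: ∫_{−2}^{2} p(x) ρ_sc(x) dx = 5 + 1 + 15 = 21.


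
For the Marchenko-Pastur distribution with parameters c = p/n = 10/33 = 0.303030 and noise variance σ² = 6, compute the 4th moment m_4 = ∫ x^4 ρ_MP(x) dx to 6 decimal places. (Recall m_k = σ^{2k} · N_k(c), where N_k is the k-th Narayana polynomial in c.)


E[X⁴] = σ⁸ (1 + 6c + 6c² + c³) (fourth MP moment). With σ² = 6 (so σ⁸ = 1296) and c = 10/33 = 0.303030: E[X⁴] = 1296 · (1 + 6·0.303030 + 6·(0.303030)² + (0.303030)³) = 1296 · 3.396972.

So E[X^4] = 4402.476334.


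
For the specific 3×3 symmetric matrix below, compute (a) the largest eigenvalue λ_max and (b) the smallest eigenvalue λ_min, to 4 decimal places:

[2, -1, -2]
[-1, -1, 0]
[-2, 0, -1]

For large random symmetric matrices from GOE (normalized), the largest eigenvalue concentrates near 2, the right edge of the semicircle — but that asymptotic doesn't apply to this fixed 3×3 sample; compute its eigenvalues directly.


Since M is real symmetric, all three eigenvalues are real; they are the roots of det(λI − M) = λ³ − (tr M) λ² + s λ − det M, where s is the sum of the principal 2×2 minors.
tr M = 2 + (-1) + (-1) = 0.
s = (2·(-1) − (-1)²) + (2·(-1) − (-2)²) + ((-1)·(-1) − 0²) = -3 + (-6) + 1 = -8.
det M (expand along row 1) = 2·1 − (-1)·1 + (-2)·(-2) = 7.
Characteristic polynomial: λ³ − 8λ − 7 = 0.
Substitute λ = y + (tr M)/3 = y + 0.000000 to remove the quadratic term: y³ + p·y + q = 0 with p = s − (tr M)²/3 = -8.000000 and q = −2(tr M)³/27 + (tr M)·s/3 − det M = -7.000000.
Three real roots ⇒ use the trigonometric (Viète) form: r = 2√(−p/3) = 3.265986, φ = arccos(3q/(p·r)) = arccos(0.803739) = 0.637244 rad.
y_k = r·cos(φ/3 − 2πk/3) for k = 0, 1, 2 gives y = 3.192582, -1.000000, -2.192582.
λ_k = y_k + 0.000000 gives λ = 3.1926, -1.0000, -2.1926 (check: the sum is 0.0000 = tr M).

Hence λ_max = 3.1926 and λ_min = -2.1926.


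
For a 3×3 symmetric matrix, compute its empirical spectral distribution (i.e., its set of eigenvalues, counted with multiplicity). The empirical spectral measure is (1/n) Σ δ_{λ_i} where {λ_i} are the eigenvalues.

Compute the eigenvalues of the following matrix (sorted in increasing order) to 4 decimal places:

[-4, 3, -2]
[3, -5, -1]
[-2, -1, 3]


Since M is real symmetric, all three eigenvalues are real; they are the roots of det(λI − M) = λ³ − (tr M) λ² + s λ − det M, where s is the sum of the principal 2×2 minors.
tr M = -4 + (-5) + 3 = -6.
s = ((-4)·(-5) − 3²) + ((-4)·3 − (-2)²) + ((-5)·3 − (-1)²) = 11 + (-16) + (-16) = -21.
det M (expand along row 1) = (-4)·(-16) − 3·7 + (-2)·(-13) = 69.
Characteristic polynomial: λ³ + 6λ² − 21λ − 69 = 0.
Substitute λ = y + (tr M)/3 = y − 2.000000 to remove the quadratic term: y³ + p·y + q = 0 with p = s − (tr M)²/3 = -33.000000 and q = −2(tr M)³/27 + (tr M)·s/3 − det M = -11.000000.
Three real roots ⇒ use the trigonometric (Viète) form: r = 2√(−p/3) = 6.633250, φ = arccos(3q/(p·r)) = arccos(0.150756) = 1.419464 rad.
y_k = r·cos(φ/3 − 2πk/3) for k = 0, 1, 2 gives y = 5.904489, -0.334467, -5.570022.
λ_k = y_k − 2.000000 gives λ = 3.9045, -2.3345, -7.5700 (check: the sum is -6.0000 = tr M).

Eigenvalues sorted in increasing order: [-7.5700, -2.3345, 3.9045].


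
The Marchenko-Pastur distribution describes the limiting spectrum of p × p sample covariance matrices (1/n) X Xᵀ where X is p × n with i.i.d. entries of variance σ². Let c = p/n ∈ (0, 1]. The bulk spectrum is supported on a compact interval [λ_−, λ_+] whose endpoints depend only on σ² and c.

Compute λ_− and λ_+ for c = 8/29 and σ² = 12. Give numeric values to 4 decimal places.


c = 8/29 = 0.275862; √c = 0.525226.
λ_− = σ² (1 − √c)² = 12 · (1 − 0.525226)² = 12 · (0.474774)² = 2.704927.
λ_+ = σ² (1 + √c)² = 12 · (1 + 0.525226)² = 12 · (1.525226)² = 27.915762.

Rounded to 4 decimal places: λ_− ≈ 2.7049, λ_+ ≈ 27.9158.


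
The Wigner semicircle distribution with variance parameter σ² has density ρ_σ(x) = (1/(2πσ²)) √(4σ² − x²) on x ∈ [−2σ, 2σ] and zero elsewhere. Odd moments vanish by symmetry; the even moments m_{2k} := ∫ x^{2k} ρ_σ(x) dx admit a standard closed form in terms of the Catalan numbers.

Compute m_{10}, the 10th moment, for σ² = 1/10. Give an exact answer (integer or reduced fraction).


By the scaled semicircle moment identity, m_{2k} = σ^{2k} · C_k with k = 5.
C_5 = (1/(k+1)) · C(2k, k) = (1/6) · C(10, 5) = (1/6) · 252 = 42.
σ^{2k} = (σ²)^k = (1/10)^5 = 1/100000.

Therefore m_{10} = σ^{10} · C_5 = (1/100000) · 42 = 21/50000.


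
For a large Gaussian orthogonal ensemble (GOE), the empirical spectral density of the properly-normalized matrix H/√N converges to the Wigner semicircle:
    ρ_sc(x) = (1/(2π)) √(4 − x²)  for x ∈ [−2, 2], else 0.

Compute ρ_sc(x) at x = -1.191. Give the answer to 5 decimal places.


ρ_sc(x) = (1/(2π)) √(4 − x²). With x = -1.191:
  4 − x² = 4 − (-1.191)² = 4 − 1.418481 = 2.581519.
  √(4 − x²) = 1.606711.
  1/(2π) = 0.159155.
  ρ_sc(-1.191) = 0.159155 · 1.606711 = 0.255716.

Rounded to 5 decimal places: ρ_sc(-1.191) ≈ 0.25572.


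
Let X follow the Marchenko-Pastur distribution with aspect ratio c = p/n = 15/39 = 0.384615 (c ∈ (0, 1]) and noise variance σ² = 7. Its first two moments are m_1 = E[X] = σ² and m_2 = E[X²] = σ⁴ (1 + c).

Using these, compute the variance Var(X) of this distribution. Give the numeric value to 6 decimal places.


m_1 = E[X] = σ² = 7, so m_1² = 49.
m_2 = E[X²] = σ⁴ (1 + c) = 49 · (1 + 0.384615) = 49 · 1.384615 = 67.846154.
(Note m_2 − m_1² simplifies to c · σ⁴ = 0.384615 · 49.)

Var(X) = m_2 − m_1² = 67.846154 − 49 = 18.846154.


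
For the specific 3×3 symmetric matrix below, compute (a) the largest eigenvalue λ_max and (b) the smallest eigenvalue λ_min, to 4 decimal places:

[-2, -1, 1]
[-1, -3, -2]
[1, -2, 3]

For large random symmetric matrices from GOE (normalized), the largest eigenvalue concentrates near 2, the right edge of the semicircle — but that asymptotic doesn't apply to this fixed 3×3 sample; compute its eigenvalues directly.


Since M is real symmetric, all three eigenvalues are real; they are the roots of det(λI − M) = λ³ − (tr M) λ² + s λ − det M, where s is the sum of the principal 2×2 minors.
tr M = -2 + (-3) + 3 = -2.
s = ((-2)·(-3) − (-1)²) + ((-2)·3 − 1²) + ((-3)·3 − (-2)²) = 5 + (-7) + (-13) = -15.
det M (expand along row 1) = (-2)·(-13) − (-1)·(-1) + 1·5 = 30.
Characteristic polynomial: λ³ + 2λ² − 15λ − 30 = 0.
Substitute λ = y + (tr M)/3 = y − 0.666667 to remove the quadratic term: y³ + p·y + q = 0 with p = s − (tr M)²/3 = -16.333333 and q = −2(tr M)³/27 + (tr M)·s/3 − det M = -19.407407.
Three real roots ⇒ use the trigonometric (Viète) form: r = 2√(−p/3) = 4.666667, φ = arccos(3q/(p·r)) = arccos(0.763848) = 0.701541 rad.
y_k = r·cos(φ/3 − 2πk/3) for k = 0, 1, 2 gives y = 4.539650, -1.333333, -3.206317.
λ_k = y_k − 0.666667 gives λ = 3.8730, -2.0000, -3.8730 (check: the sum is -2.0000 = tr M).

Hence λ_max = 3.8730 and λ_min = -3.8730.


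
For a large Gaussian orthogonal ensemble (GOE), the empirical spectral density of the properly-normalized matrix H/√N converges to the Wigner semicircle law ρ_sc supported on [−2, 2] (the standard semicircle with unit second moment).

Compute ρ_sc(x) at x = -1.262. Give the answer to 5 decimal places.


ρ_sc(x) = (1/(2π)) √(4 − x²). With x = -1.262:
  4 − x² = 4 − (-1.262)² = 4 − 1.592644 = 2.407356.
  √(4 − x²) = 1.551566.
  1/(2π) = 0.159155.
  ρ_sc(-1.262) = 0.159155 · 1.551566 = 0.246939.

Rounded to 5 decimal places: ρ_sc(-1.262) ≈ 0.24694.


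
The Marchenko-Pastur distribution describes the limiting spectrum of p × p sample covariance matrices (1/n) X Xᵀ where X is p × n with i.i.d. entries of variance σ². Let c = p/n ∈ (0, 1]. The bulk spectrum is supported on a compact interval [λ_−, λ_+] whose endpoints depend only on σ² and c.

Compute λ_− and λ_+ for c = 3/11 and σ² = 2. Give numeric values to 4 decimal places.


c = 3/11 = 0.272727; √c = 0.522233.
λ_− = σ² (1 − √c)² = 2 · (1 − 0.522233)² = 2 · (0.477767)² = 0.456523.
λ_+ = σ² (1 + √c)² = 2 · (1 + 0.522233)² = 2 · (1.522233)² = 4.634386.

Rounded to 4 decimal places: λ_− ≈ 0.4565, λ_+ ≈ 4.6344.


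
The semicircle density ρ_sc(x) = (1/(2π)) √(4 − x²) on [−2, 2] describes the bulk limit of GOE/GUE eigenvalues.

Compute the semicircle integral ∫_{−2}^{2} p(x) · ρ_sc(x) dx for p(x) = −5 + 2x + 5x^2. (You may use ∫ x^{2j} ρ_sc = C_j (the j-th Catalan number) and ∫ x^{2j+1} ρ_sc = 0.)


Write p(x) = Σ a_i x^i, split into monomials and integrate each against ρ_sc separately.
Using ∫ x^{2j} ρ_sc = C_j = (1/(j+1)) C(2j, j) (Catalan numbers) and ∫ x^{2j+1} ρ_sc = 0 (odd monomials vanish by symmetry):
  i = 0 (even): a_0 · C_{0} = -5 · 1 = -5
  i = 1 (odd): ∫ x^1 ρ_sc = 0 (vanishes)
  i = 2 (even): a_2 · C_{1} = 5 · 1 = 5

Summing the contributions: ∫_{−2}^{2} p(x) ρ_sc(x) dx = (-5) + 5 = 0.


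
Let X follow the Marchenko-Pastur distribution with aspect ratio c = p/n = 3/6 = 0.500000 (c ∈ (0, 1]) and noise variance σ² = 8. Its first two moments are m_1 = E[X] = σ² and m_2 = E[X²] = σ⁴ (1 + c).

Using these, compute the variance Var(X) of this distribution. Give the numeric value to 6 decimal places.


m_1 = E[X] = σ² = 8, so m_1² = 64.
m_2 = E[X²] = σ⁴ (1 + c) = 64 · (1 + 0.500000) = 64 · 1.500000 = 96.000000.
(Note m_2 − m_1² simplifies to c · σ⁴ = 0.500000 · 64.)

Var(X) = m_2 − m_1² = 96.000000 − 64 = 32.000000.


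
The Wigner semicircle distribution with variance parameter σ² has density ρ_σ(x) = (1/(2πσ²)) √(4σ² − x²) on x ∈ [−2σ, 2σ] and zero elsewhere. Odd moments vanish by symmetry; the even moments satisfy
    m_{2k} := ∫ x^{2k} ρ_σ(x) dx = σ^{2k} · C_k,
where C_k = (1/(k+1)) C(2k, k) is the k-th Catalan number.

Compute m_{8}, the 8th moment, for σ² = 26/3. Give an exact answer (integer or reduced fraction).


By the scaled semicircle moment identity, m_{2k} = σ^{2k} · C_k with k = 4.
C_4 = (1/(k+1)) · C(2k, k) = (1/5) · C(8, 4) = (1/5) · 70 = 14.
σ^{2k} = (σ²)^k = (26/3)^4 = 456976/81.

Therefore m_{8} = σ^{8} · C_4 = (456976/81) · 14 = 6397664/81.


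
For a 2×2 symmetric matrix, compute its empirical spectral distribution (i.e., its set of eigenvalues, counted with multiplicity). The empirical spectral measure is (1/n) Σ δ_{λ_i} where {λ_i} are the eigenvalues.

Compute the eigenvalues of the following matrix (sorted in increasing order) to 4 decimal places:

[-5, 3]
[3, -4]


Since M is real symmetric, both eigenvalues are real; they are the roots of det(λI − M) = λ² − (tr M) λ + det M.
tr M = -5 + (-4) = -9.
det M = (-5)·(-4) − 3² = 20 − 9 = 11.
Characteristic polynomial: λ² + 9λ + 11 = 0.
Discriminant Δ = (tr M)² − 4·det M = 81 − 44 = 37; √Δ = 6.082763.
λ = (tr M ± √Δ)/2 = (-9 ± 6.082763)/2, giving (tr M − √Δ)/2 = -7.5414 and (tr M + √Δ)/2 = -1.4586.

Eigenvalues sorted in increasing order: [-7.5414, -1.4586].


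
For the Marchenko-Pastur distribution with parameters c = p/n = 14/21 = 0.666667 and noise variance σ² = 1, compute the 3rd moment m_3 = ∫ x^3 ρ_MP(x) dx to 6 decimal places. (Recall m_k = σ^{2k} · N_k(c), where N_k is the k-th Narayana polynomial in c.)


E[X³] = σ⁶ (1 + 3c + c²) (third MP moment). With σ² = 1 (so σ⁶ = 1) and c = 14/21 = 0.666667: E[X³] = 1 · (1 + 3·0.666667 + (0.666667)²) = 1 · 3.444444.

So E[X^3] = 3.444444.


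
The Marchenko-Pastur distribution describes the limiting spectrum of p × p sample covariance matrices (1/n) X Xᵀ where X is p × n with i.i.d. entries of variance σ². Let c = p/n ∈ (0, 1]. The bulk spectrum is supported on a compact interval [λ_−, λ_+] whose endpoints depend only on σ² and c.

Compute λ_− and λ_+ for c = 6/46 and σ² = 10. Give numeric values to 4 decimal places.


c = 6/46 = 0.130435; √c = 0.361158.
λ_− = σ² (1 − √c)² = 10 · (1 − 0.361158)² = 10 · (0.638842)² = 4.081197.
λ_+ = σ² (1 + √c)² = 10 · (1 + 0.361158)² = 10 · (1.361158)² = 18.527499.

Rounded to 4 decimal places: λ_− ≈ 4.0812, λ_+ ≈ 18.5275.


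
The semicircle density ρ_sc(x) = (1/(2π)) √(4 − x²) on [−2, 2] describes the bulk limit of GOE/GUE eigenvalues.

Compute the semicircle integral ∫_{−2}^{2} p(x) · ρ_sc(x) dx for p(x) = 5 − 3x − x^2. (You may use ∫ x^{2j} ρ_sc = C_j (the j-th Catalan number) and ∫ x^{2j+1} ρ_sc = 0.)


Write p(x) = Σ a_i x^i, split into monomials and integrate each against ρ_sc separately.
Using ∫ x^{2j} ρ_sc = C_j = (1/(j+1)) C(2j, j) (Catalan numbers) and ∫ x^{2j+1} ρ_sc = 0 (odd monomials vanish by symmetry):
  i = 0 (even): a_0 · C_{0} = 5 · 1 = 5
  i = 1 (odd): ∫ x^1 ρ_sc = 0 (vanishes)
  i = 2 (even): a_2 · C_{1} = -1 · 1 = -1

Summing the contributions: ∫_{−2}^{2} p(x) ρ_sc(x) dx = 5 + (-1) = 4.


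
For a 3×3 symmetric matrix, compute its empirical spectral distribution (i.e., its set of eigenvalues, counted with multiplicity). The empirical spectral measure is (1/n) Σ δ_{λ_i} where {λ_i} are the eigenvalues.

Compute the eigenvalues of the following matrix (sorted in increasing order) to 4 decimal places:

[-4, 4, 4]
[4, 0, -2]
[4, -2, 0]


Since M is real symmetric, all three eigenvalues are real; they are the roots of det(λI − M) = λ³ − (tr M) λ² + s λ − det M, where s is the sum of the principal 2×2 minors.
tr M = -4 + 0 + 0 = -4.
s = ((-4)·0 − 4²) + ((-4)·0 − 4²) + (0·0 − (-2)²) = -16 + (-16) + (-4) = -36.
det M (expand along row 1) = (-4)·(-4) − 4·8 + 4·(-8) = -48.
Characteristic polynomial: λ³ + 4λ² − 36λ + 48 = 0.
Substitute λ = y + (tr M)/3 = y − 1.333333 to remove the quadratic term: y³ + p·y + q = 0 with p = s − (tr M)²/3 = -41.333333 and q = −2(tr M)³/27 + (tr M)·s/3 − det M = 100.740741.
Three real roots ⇒ use the trigonometric (Viète) form: r = 2√(−p/3) = 7.423686, φ = arccos(3q/(p·r)) = arccos(-0.984932) = 2.967778 rad.
y_k = r·cos(φ/3 − 2πk/3) for k = 0, 1, 2 gives y = 4.077896, 3.333333, -7.411229.
λ_k = y_k − 1.333333 gives λ = 2.7446, 2.0000, -8.7446 (check: the sum is -4.0000 = tr M).

Eigenvalues sorted in increasing order: [-8.7446, 2.0000, 2.7446].


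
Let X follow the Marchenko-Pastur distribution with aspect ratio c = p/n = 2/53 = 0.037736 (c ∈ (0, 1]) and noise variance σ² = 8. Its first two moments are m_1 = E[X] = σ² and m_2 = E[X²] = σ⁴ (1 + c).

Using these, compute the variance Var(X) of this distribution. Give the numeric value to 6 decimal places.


m_1 = E[X] = σ² = 8, so m_1² = 64.
m_2 = E[X²] = σ⁴ (1 + c) = 64 · (1 + 0.037736) = 64 · 1.037736 = 66.415094.
(Note m_2 − m_1² simplifies to c · σ⁴ = 0.037736 · 64.)

Var(X) = m_2 − m_1² = 66.415094 − 64 = 2.415094.


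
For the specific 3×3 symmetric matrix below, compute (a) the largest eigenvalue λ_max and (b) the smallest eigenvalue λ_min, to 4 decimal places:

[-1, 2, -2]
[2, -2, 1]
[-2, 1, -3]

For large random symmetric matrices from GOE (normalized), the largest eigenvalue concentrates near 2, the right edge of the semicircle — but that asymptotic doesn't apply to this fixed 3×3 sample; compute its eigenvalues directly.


Since M is real symmetric, all three eigenvalues are real; they are the roots of det(λI − M) = λ³ − (tr M) λ² + s λ − det M, where s is the sum of the principal 2×2 minors.
tr M = -1 + (-2) + (-3) = -6.
s = ((-1)·(-2) − 2²) + ((-1)·(-3) − (-2)²) + ((-2)·(-3) − 1²) = -2 + (-1) + 5 = 2.
det M (expand along row 1) = (-1)·5 − 2·(-4) + (-2)·(-2) = 7.
Characteristic polynomial: λ³ + 6λ² + 2λ − 7 = 0.
Substitute λ = y + (tr M)/3 = y − 2.000000 to remove the quadratic term: y³ + p·y + q = 0 with p = s − (tr M)²/3 = -10.000000 and q = −2(tr M)³/27 + (tr M)·s/3 − det M = 5.000000.
Three real roots ⇒ use the trigonometric (Viète) form: r = 2√(−p/3) = 3.651484, φ = arccos(3q/(p·r)) = arccos(-0.410792) = 1.994119 rad.
y_k = r·cos(φ/3 − 2πk/3) for k = 0, 1, 2 gives y = 2.874076, 0.513544, -3.387619.
λ_k = y_k − 2.000000 gives λ = 0.8741, -1.4865, -5.3876 (check: the sum is -6.0000 = tr M).

Hence λ_max = 0.8741 and λ_min = -5.3876.


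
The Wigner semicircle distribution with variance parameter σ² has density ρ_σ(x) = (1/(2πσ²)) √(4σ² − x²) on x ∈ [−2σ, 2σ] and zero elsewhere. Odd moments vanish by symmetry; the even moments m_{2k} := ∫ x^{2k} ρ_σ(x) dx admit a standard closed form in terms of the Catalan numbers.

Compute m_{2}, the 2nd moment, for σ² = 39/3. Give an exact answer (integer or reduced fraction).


By the scaled semicircle moment identity, m_{2k} = σ^{2k} · C_k with k = 1.
C_1 = (1/(k+1)) · C(2k, k) = (1/2) · C(2, 1) = (1/2) · 2 = 1.
σ^{2k} = (σ²)^k = (39/3)^1 = 13.

Therefore m_{2} = σ^{2} · C_1 = 13 · 1 = 13.


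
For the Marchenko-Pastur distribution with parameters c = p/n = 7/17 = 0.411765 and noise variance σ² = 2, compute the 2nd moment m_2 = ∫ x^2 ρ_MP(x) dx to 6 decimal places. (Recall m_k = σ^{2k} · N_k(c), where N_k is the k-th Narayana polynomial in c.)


E[X²] = σ⁴ (1 + c) (second MP moment). With σ² = 2 (so σ⁴ = 4) and c = 7/17 = 0.411765: E[X²] = 4 · (1 + 0.411765) = 4 · 1.411765.

So E[X^2] = 5.647059.


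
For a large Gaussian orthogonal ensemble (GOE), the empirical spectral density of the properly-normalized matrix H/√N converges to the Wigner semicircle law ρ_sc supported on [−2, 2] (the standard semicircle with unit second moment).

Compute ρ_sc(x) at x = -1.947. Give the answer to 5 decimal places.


ρ_sc(x) = (1/(2π)) √(4 − x²). With x = -1.947:
  4 − x² = 4 − (-1.947)² = 4 − 3.790809 = 0.209191.
  √(4 − x²) = 0.457374.
  1/(2π) = 0.159155.
  ρ_sc(-1.947) = 0.159155 · 0.457374 = 0.072793.

Rounded to 5 decimal places: ρ_sc(-1.947) ≈ 0.07279.


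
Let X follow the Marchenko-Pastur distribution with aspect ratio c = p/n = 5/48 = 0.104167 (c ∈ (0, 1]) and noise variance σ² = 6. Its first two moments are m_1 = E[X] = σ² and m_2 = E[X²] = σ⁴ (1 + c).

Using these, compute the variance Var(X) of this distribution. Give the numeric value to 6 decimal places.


m_1 = E[X] = σ² = 6, so m_1² = 36.
m_2 = E[X²] = σ⁴ (1 + c) = 36 · (1 + 0.104167) = 36 · 1.104167 = 39.750000.
(Note m_2 − m_1² simplifies to c · σ⁴ = 0.104167 · 36.)

Var(X) = m_2 − m_1² = 39.750000 − 36 = 3.750000.


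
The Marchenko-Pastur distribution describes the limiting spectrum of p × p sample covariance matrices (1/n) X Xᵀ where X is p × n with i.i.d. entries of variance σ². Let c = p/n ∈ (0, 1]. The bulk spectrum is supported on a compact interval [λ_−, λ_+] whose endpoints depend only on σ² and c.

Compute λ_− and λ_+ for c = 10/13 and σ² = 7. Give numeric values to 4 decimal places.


c = 10/13 = 0.769231; √c = 0.877058.
λ_− = σ² (1 − √c)² = 7 · (1 − 0.877058)² = 7 · (0.122942)² = 0.105803.
λ_+ = σ² (1 + √c)² = 7 · (1 + 0.877058)² = 7 · (1.877058)² = 24.663428.

Rounded to 4 decimal places: λ_− ≈ 0.1058, λ_+ ≈ 24.6634.


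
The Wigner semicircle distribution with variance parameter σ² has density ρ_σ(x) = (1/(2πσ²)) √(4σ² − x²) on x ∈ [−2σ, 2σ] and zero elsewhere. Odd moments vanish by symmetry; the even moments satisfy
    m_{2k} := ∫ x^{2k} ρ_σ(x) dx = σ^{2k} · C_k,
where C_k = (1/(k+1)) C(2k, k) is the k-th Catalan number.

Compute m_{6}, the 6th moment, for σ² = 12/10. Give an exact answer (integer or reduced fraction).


By the scaled semicircle moment identity, m_{2k} = σ^{2k} · C_k with k = 3.
C_3 = (1/(k+1)) · C(2k, k) = (1/4) · C(6, 3) = (1/4) · 20 = 5.
σ^{2k} = (σ²)^k = (12/10)^3 = 216/125.

Therefore m_{6} = σ^{6} · C_3 = (216/125) · 5 = 216/25.


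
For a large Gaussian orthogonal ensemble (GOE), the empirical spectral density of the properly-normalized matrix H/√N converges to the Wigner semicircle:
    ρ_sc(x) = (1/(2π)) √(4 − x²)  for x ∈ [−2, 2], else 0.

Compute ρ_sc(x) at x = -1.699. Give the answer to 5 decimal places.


ρ_sc(x) = (1/(2π)) √(4 − x²). With x = -1.699:
  4 − x² = 4 − (-1.699)² = 4 − 2.886601 = 1.113399.
  √(4 − x²) = 1.055177.
  1/(2π) = 0.159155.
  ρ_sc(-1.699) = 0.159155 · 1.055177 = 0.167937.

Rounded to 5 decimal places: ρ_sc(-1.699) ≈ 0.16794.


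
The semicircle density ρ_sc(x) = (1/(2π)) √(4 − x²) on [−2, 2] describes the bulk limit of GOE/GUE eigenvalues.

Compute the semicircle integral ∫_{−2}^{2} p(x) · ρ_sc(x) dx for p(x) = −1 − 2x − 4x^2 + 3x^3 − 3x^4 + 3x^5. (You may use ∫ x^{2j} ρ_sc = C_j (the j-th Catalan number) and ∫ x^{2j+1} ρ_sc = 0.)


Write p(x) = Σ a_i x^i, split into monomials and integrate each against ρ_sc separately.
Using ∫ x^{2j} ρ_sc = C_j = (1/(j+1)) C(2j, j) (Catalan numbers) and ∫ x^{2j+1} ρ_sc = 0 (odd monomials vanish by symmetry):
  i = 0 (even): a_0 · C_{0} = -1 · 1 = -1
  i = 1 (odd): ∫ x^1 ρ_sc = 0 (vanishes)
  i = 2 (even): a_2 · C_{1} = -4 · 1 = -4
  i = 3 (odd): ∫ x^3 ρ_sc = 0 (vanishes)
  i = 4 (even): a_4 · C_{2} = -3 · 2 = -6
  i = 5 (odd): ∫ x^5 ρ_sc = 0 (vanishes)

Summing the contributions: ∫_{−2}^{2} p(x) ρ_sc(x) dx = (-1) + (-4) + (-6) = -11.


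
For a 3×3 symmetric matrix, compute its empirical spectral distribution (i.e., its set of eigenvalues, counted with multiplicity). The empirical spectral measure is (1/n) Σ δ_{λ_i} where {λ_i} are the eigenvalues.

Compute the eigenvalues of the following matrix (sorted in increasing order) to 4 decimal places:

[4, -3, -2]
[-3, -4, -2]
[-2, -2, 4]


Since M is real symmetric, all three eigenvalues are real; they are the roots of det(λI − M) = λ³ − (tr M) λ² + s λ − det M, where s is the sum of the principal 2×2 minors.
tr M = 4 + (-4) + 4 = 4.
s = (4·(-4) − (-3)²) + (4·4 − (-2)²) + ((-4)·4 − (-2)²) = -25 + 12 + (-20) = -33.
det M (expand along row 1) = 4·(-20) − (-3)·(-16) + (-2)·(-2) = -124.
Characteristic polynomial: λ³ − 4λ² − 33λ + 124 = 0.
Substitute λ = y + (tr M)/3 = y + 1.333333 to remove the quadratic term: y³ + p·y + q = 0 with p = s − (tr M)²/3 = -38.333333 and q = −2(tr M)³/27 + (tr M)·s/3 − det M = 75.259259.
Three real roots ⇒ use the trigonometric (Viète) form: r = 2√(−p/3) = 7.149204, φ = arccos(3q/(p·r)) = arccos(-0.823848) = 2.538963 rad.
y_k = r·cos(φ/3 − 2πk/3) for k = 0, 1, 2 gives y = 4.738083, 2.267365, -7.005448.
λ_k = y_k + 1.333333 gives λ = 6.0714, 3.6007, -5.6721 (check: the sum is 4.0000 = tr M).

Eigenvalues sorted in increasing order: [-5.6721, 3.6007, 6.0714].


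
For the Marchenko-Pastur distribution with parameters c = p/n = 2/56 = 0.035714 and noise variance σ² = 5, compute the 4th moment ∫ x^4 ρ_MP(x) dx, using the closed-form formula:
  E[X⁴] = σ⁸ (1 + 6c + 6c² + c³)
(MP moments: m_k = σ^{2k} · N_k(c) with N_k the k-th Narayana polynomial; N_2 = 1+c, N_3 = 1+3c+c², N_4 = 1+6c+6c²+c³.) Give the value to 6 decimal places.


E[X⁴] = σ⁸ (1 + 6c + 6c² + c³) (fourth MP moment). With σ² = 5 (so σ⁸ = 625) and c = 2/56 = 0.035714: E[X⁴] = 625 · (1 + 6·0.035714 + 6·(0.035714)² + (0.035714)³) = 625 · 1.221984.

So E[X^4] = 763.740206.


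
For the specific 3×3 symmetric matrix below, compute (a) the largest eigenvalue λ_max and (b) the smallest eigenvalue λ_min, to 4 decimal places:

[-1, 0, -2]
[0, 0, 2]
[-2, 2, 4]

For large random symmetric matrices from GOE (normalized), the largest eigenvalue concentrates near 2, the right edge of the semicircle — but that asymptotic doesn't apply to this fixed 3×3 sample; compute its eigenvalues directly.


Since M is real symmetric, all three eigenvalues are real; they are the roots of det(λI − M) = λ³ − (tr M) λ² + s λ − det M, where s is the sum of the principal 2×2 minors.
tr M = -1 + 0 + 4 = 3.
s = ((-1)·0 − 0²) + ((-1)·4 − (-2)²) + (0·4 − 2²) = 0 + (-8) + (-4) = -12.
det M (expand along row 1) = (-1)·(-4) − 0·4 + (-2)·0 = 4.
Characteristic polynomial: λ³ − 3λ² − 12λ − 4 = 0.
Substitute λ = y + (tr M)/3 = y + 1.000000 to remove the quadratic term: y³ + p·y + q = 0 with p = s − (tr M)²/3 = -15.000000 and q = −2(tr M)³/27 + (tr M)·s/3 − det M = -18.000000.
Three real roots ⇒ use the trigonometric (Viète) form: r = 2√(−p/3) = 4.472136, φ = arccos(3q/(p·r)) = arccos(0.804984) = 0.635147 rad.
y_k = r·cos(φ/3 − 2πk/3) for k = 0, 1, 2 gives y = 4.372281, -1.372281, -3.000000.
λ_k = y_k + 1.000000 gives λ = 5.3723, -0.3723, -2.0000 (check: the sum is 3.0000 = tr M).

Hence λ_max = 5.3723 and λ_min = -2.0000.


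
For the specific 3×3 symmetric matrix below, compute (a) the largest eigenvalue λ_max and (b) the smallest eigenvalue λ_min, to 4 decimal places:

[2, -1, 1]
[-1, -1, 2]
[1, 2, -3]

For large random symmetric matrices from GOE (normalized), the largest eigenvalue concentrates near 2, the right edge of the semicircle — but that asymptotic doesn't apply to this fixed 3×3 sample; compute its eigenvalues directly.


Since M is real symmetric, all three eigenvalues are real; they are the roots of det(λI − M) = λ³ − (tr M) λ² + s λ − det M, where s is the sum of the principal 2×2 minors.
tr M = 2 + (-1) + (-3) = -2.
s = (2·(-1) − (-1)²) + (2·(-3) − 1²) + ((-1)·(-3) − 2²) = -3 + (-7) + (-1) = -11.
det M (expand along row 1) = 2·(-1) − (-1)·1 + 1·(-1) = -2.
Characteristic polynomial: λ³ + 2λ² − 11λ + 2 = 0.
Substitute λ = y + (tr M)/3 = y − 0.666667 to remove the quadratic term: y³ + p·y + q = 0 with p = s − (tr M)²/3 = -12.333333 and q = −2(tr M)³/27 + (tr M)·s/3 − det M = 9.925926.
Three real roots ⇒ use the trigonometric (Viète) form: r = 2√(−p/3) = 4.055175, φ = arccos(3q/(p·r)) = arccos(-0.595391) = 2.208548 rad.
y_k = r·cos(φ/3 − 2πk/3) for k = 0, 1, 2 gives y = 3.005035, 0.855587, -3.860622.
λ_k = y_k − 0.666667 gives λ = 2.3384, 0.1889, -4.5273 (check: the sum is -2.0000 = tr M).

Hence λ_max = 2.3384 and λ_min = -4.5273.


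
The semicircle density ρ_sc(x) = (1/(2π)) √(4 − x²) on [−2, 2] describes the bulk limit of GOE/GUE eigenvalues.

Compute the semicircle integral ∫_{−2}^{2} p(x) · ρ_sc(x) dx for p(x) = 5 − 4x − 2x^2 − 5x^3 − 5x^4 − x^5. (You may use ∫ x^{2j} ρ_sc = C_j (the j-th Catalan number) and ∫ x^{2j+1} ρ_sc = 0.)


Write p(x) = Σ a_i x^i, split into monomials and integrate each against ρ_sc separately.
Using ∫ x^{2j} ρ_sc = C_j = (1/(j+1)) C(2j, j) (Catalan numbers) and ∫ x^{2j+1} ρ_sc = 0 (odd monomials vanish by symmetry):
  i = 0 (even): a_0 · C_{0} = 5 · 1 = 5
  i = 1 (odd): ∫ x^1 ρ_sc = 0 (vanishes)
  i = 2 (even): a_2 · C_{1} = -2 · 1 = -2
  i = 3 (odd): ∫ x^3 ρ_sc = 0 (vanishes)
  i = 4 (even): a_4 · C_{2} = -5 · 2 = -10
  i = 5 (odd): ∫ x^5 ρ_sc = 0 (vanishes)

Summing the contributions: ∫_{−2}^{2} p(x) ρ_sc(x) dx = 5 + (-2) + (-10) = -7.


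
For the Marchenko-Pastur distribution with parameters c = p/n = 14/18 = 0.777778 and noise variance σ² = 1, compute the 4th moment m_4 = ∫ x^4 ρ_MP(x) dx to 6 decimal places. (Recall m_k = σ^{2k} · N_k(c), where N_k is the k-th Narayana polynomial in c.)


E[X⁴] = σ⁸ (1 + 6c + 6c² + c³) (fourth MP moment). With σ² = 1 (so σ⁸ = 1) and c = 14/18 = 0.777778: E[X⁴] = 1 · (1 + 6·0.777778 + 6·(0.777778)² + (0.777778)³) = 1 · 9.766804.

So E[X^4] = 9.766804.


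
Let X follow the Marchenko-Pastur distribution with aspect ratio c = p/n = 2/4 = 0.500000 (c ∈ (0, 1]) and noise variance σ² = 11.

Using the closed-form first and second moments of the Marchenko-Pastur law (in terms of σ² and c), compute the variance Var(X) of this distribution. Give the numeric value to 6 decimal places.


Recall the MP moments m_1 = E[X] = σ² and m_2 = E[X²] = σ⁴ (1 + c).
m_1 = E[X] = σ² = 11, so m_1² = 121.
m_2 = E[X²] = σ⁴ (1 + c) = 121 · (1 + 0.500000) = 121 · 1.500000 = 181.500000.
(Note m_2 − m_1² simplifies to c · σ⁴ = 0.500000 · 121.)

Var(X) = m_2 − m_1² = 181.500000 − 121 = 60.500000.


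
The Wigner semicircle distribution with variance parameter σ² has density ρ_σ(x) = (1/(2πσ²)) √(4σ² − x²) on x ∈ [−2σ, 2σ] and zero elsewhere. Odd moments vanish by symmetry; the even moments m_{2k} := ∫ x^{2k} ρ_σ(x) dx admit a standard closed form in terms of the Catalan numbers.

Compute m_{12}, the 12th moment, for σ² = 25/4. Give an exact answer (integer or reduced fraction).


By the scaled semicircle moment identity, m_{2k} = σ^{2k} · C_k with k = 6.
C_6 = (1/(k+1)) · C(2k, k) = (1/7) · C(12, 6) = (1/7) · 924 = 132.
σ^{2k} = (σ²)^k = (25/4)^6 = 244140625/4096.

Therefore m_{12} = σ^{12} · C_6 = (244140625/4096) · 132 = 8056640625/1024.


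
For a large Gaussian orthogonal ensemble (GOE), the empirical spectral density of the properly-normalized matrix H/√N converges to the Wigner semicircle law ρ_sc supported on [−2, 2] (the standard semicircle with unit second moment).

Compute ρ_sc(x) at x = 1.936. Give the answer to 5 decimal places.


ρ_sc(x) = (1/(2π)) √(4 − x²). With x = 1.936:
  4 − x² = 4 − (1.936)² = 4 − 3.748096 = 0.251904.
  √(4 − x²) = 0.501900.
  1/(2π) = 0.159155.
  ρ_sc(1.936) = 0.159155 · 0.501900 = 0.079880.

Rounded to 5 decimal places: ρ_sc(1.936) ≈ 0.07988.


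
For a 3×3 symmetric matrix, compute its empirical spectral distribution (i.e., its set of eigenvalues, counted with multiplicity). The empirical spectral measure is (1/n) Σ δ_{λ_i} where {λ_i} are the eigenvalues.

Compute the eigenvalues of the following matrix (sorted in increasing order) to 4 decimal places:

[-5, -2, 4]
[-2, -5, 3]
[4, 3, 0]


Since M is real symmetric, all three eigenvalues are real; they are the roots of det(λI − M) = λ³ − (tr M) λ² + s λ − det M, where s is the sum of the principal 2×2 minors.
tr M = -5 + (-5) + 0 = -10.
s = ((-5)·(-5) − (-2)²) + ((-5)·0 − 4²) + ((-5)·0 − 3²) = 21 + (-16) + (-9) = -4.
det M (expand along row 1) = (-5)·(-9) − (-2)·(-12) + 4·14 = 77.
Characteristic polynomial: λ³ + 10λ² − 4λ − 77 = 0.
Substitute λ = y + (tr M)/3 = y − 3.333333 to remove the quadratic term: y³ + p·y + q = 0 with p = s − (tr M)²/3 = -37.333333 and q = −2(tr M)³/27 + (tr M)·s/3 − det M = 10.407407.
Three real roots ⇒ use the trigonometric (Viète) form: r = 2√(−p/3) = 7.055337, φ = arccos(3q/(p·r)) = arccos(-0.118536) = 1.689611 rad.
y_k = r·cos(φ/3 − 2πk/3) for k = 0, 1, 2 gives y = 5.965633, 0.279354, -6.244986.
λ_k = y_k − 3.333333 gives λ = 2.6323, -3.0540, -9.5783 (check: the sum is -10.0000 = tr M).

Eigenvalues sorted in increasing order: [-9.5783, -3.0540, 2.6323].
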